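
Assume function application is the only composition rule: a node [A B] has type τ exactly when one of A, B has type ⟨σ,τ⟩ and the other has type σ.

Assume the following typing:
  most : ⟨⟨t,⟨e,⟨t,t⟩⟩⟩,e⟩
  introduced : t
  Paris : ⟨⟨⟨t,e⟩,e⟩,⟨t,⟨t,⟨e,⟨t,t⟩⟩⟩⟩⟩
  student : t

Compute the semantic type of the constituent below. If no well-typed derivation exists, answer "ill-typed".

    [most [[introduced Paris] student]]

[introduced Paris]: t with ⟨⟨⟨t,e⟩,e⟩,⟨t,⟨t,⟨e,⟨t,t⟩⟩⟩⟩⟩ — neither is a function whose domain matches the other; composition fails here.

ill-typed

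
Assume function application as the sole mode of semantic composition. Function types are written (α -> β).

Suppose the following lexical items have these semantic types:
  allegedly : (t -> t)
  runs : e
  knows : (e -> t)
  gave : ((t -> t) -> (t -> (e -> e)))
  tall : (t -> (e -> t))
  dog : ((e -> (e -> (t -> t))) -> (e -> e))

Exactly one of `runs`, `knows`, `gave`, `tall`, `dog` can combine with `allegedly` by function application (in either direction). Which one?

runs : e — does not combine with allegedly.
knows : (e -> t) — does not combine with allegedly.
gave — combines: gave : ((t -> t) -> (t -> (e -> e))) takes allegedly : (t -> t) as argument, giving (t -> (e -> e)).
tall : (t -> (e -> t)) — does not combine with allegedly.
dog : ((e -> (e -> (t -> t))) -> (e -> e)) — does not combine with allegedly.

gave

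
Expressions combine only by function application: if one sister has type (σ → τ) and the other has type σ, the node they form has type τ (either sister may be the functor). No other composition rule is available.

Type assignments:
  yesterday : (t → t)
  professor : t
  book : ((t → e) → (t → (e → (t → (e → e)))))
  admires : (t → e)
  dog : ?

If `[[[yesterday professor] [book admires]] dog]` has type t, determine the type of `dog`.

((e → (t → (e → e))) → t)

[[[yesterday professor] [book admires]] dog] must have type t. The sister [[yesterday professor] [book admires]] has type (e → (t → (e → e))); that is not a function onto t, so dog must be the functor, of type ((e → (t → (e → e))) → t).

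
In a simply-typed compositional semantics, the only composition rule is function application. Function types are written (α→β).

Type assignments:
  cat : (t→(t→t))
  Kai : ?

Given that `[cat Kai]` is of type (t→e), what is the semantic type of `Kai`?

((t→(t→t))→(t→e))

[cat Kai] is required to be (t→e). cat : (t→(t→t)) cannot yield (t→e) as functor, so Kai : ((t→(t→t))→(t→e)).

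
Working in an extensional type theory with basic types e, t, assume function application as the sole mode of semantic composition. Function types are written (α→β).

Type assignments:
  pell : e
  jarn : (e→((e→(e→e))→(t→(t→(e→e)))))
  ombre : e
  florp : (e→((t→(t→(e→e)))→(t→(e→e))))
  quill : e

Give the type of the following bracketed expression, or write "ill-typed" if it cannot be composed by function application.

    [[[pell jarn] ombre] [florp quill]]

ill-typed

At [pell jarn], jarn : (e→((e→(e→e))→(t→(t→(e→e))))) takes pell : e, giving ((e→(e→e))→(t→(t→(e→e)))).
At [[pell jarn] ombre]: neither ((e→(e→e))→(t→(t→(e→e)))) nor e can take the other as argument; the node is ill-typed.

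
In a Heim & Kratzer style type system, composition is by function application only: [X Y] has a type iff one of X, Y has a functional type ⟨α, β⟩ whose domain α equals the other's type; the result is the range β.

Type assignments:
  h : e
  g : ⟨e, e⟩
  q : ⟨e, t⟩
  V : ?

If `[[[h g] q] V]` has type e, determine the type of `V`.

⟨t, e⟩

At [[[h g] q] V] (required: e): [[h g] q] is t, which is not a function with range e; hence V is the functor — type ⟨t, e⟩.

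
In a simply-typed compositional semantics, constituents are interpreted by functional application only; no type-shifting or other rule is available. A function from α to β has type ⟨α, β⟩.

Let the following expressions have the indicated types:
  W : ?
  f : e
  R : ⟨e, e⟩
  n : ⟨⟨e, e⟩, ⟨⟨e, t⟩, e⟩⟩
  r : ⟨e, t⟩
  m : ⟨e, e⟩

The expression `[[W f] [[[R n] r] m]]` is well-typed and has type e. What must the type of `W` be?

For [[W f] [[[R n] r] m]] to have type e with [[[R n] r] m] of type e, [W f] must be the function: [W f] : ⟨e, e⟩.
For [W f] to have type ⟨e, e⟩ with f of type e, W must be the function: W : ⟨e, ⟨e, e⟩⟩.

⟨e, ⟨e, e⟩⟩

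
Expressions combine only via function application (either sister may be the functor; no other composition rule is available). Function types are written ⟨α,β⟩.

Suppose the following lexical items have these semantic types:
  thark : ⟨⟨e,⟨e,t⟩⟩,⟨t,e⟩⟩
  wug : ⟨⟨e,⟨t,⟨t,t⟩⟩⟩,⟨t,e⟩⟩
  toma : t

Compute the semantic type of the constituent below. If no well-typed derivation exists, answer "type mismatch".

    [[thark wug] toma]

[thark wug]: ⟨⟨e,⟨e,t⟩⟩,⟨t,e⟩⟩ with ⟨⟨e,⟨t,⟨t,t⟩⟩⟩,⟨t,e⟩⟩ — neither is a function whose domain matches the other; composition fails here.

type mismatch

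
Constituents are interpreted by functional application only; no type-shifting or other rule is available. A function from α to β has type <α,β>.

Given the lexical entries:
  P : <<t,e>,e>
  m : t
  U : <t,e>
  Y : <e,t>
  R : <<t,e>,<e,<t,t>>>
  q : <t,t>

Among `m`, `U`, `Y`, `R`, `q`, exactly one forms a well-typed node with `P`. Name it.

m : t — no; P wants <t,e>, and m wants nothing (atomic).
U — combines: P : <<t,e>,e> takes U : <t,e> as argument, giving e.
Y : <e,t> — no; P wants <t,e>, and Y wants e.
R : <<t,e>,<e,<t,t>>> — no; P wants <t,e>, and R wants <t,e>.
q : <t,t> — no; P wants <t,e>, and q wants t.

U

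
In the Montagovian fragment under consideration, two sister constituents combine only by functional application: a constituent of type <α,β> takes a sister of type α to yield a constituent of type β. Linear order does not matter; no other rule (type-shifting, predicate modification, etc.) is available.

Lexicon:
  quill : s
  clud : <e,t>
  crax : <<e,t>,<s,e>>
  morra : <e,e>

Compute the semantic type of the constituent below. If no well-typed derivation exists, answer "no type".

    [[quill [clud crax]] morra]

e

[clud crax]: crax is <<e,t>,<s,e>>, clud is <e,t>; result <s,e>.
[quill [clud crax]]: [clud crax] is <s,e>, quill is s; result e.
[[quill [clud crax]] morra]: morra is <e,e>, [quill [clud crax]] is e; result e.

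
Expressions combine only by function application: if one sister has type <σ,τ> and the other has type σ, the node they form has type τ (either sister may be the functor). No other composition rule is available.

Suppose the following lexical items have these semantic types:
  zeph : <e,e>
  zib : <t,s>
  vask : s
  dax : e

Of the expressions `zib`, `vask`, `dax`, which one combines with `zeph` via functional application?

zib : <t,s> — no; zeph wants e, and zib wants t.
vask : s — no; zeph wants e, and vask wants nothing (atomic).
dax — combines: zeph : <e,e> takes dax : e as argument, giving e.

dax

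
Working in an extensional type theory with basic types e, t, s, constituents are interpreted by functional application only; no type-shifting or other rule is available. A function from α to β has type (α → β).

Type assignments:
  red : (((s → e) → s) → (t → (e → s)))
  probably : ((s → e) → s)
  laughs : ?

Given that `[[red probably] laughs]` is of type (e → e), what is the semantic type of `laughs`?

((t → (e → s)) → (e → e))

[[red probably] laughs] must have type (e → e). The sister [red probably] has type (t → (e → s)); that is not a function onto (e → e), so laughs must be the functor, of type ((t → (e → s)) → (e → e)).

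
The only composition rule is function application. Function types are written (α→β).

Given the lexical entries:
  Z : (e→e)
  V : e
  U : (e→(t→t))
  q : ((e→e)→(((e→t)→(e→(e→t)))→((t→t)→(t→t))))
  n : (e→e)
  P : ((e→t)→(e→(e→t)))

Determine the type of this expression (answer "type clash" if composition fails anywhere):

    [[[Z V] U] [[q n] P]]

[Z V]: (e→e) applied to e yields e.
[[Z V] U]: (e→(t→t)) applied to e yields (t→t).
[q n]: ((e→e)→(((e→t)→(e→(e→t)))→((t→t)→(t→t)))) applied to (e→e) yields (((e→t)→(e→(e→t)))→((t→t)→(t→t))).
[[q n] P]: (((e→t)→(e→(e→t)))→((t→t)→(t→t))) applied to ((e→t)→(e→(e→t))) yields ((t→t)→(t→t)).
[[[Z V] U] [[q n] P]]: ((t→t)→(t→t)) applied to (t→t) yields (t→t).

(t→t)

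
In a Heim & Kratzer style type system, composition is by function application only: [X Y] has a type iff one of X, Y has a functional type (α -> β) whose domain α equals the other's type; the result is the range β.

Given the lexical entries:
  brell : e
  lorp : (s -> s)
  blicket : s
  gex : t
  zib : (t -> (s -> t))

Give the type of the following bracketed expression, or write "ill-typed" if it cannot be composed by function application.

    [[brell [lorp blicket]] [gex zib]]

ill-typed

At [lorp blicket], lorp : (s -> s) takes blicket : s, giving s.
[brell [lorp blicket]]: e with s — neither is a function whose domain matches the other; composition fails here.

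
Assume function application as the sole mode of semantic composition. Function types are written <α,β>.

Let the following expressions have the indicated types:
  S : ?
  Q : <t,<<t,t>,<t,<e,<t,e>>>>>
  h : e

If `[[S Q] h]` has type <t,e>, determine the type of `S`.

<<t,<<t,t>,<t,<e,<t,e>>>>>,<e,<t,e>>>

At [[S Q] h] (required: <t,e>): h is e, which is not a function with range <t,e>; hence [S Q] is the functor — type <e,<t,e>>.
At [S Q] (required: <e,<t,e>>): Q is <t,<<t,t>,<t,<e,<t,e>>>>>, which is not a function with range <e,<t,e>>; hence S is the functor — type <<t,<<t,t>,<t,<e,<t,e>>>>>,<e,<t,e>>>.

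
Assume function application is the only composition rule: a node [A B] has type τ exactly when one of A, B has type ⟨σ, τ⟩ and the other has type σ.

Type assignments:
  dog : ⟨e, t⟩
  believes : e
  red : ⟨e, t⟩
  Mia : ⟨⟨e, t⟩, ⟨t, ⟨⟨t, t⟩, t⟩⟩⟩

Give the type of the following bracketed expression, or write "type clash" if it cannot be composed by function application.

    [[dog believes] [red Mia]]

[dog believes]: dog is ⟨e, t⟩, believes is e; result t.
[red Mia]: Mia is ⟨⟨e, t⟩, ⟨t, ⟨⟨t, t⟩, t⟩⟩⟩, red is ⟨e, t⟩; result ⟨t, ⟨⟨t, t⟩, t⟩⟩.
[[dog believes] [red Mia]]: [red Mia] is ⟨t, ⟨⟨t, t⟩, t⟩⟩, [dog believes] is t; result ⟨⟨t, t⟩, t⟩.

⟨⟨t, t⟩, t⟩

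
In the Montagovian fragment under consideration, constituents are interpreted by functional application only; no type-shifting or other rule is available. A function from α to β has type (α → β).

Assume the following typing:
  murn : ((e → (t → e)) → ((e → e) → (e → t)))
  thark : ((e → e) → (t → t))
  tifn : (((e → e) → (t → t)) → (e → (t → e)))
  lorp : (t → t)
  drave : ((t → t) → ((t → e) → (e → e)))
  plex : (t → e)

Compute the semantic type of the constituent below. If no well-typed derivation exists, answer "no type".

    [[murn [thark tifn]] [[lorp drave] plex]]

[thark tifn]: functor tifn : (((e → e) → (t → t)) → (e → (t → e))), argument thark : ((e → e) → (t → t)); result (e → (t → e)).
[murn [thark tifn]]: functor murn : ((e → (t → e)) → ((e → e) → (e → t))), argument [thark tifn] : (e → (t → e)); result ((e → e) → (e → t)).
[lorp drave]: functor drave : ((t → t) → ((t → e) → (e → e))), argument lorp : (t → t); result ((t → e) → (e → e)).
[[lorp drave] plex]: functor [lorp drave] : ((t → e) → (e → e)), argument plex : (t → e); result (e → e).
[[murn [thark tifn]] [[lorp drave] plex]]: functor [murn [thark tifn]] : ((e → e) → (e → t)), argument [[lorp drave] plex] : (e → e); result (e → t).

(e → t)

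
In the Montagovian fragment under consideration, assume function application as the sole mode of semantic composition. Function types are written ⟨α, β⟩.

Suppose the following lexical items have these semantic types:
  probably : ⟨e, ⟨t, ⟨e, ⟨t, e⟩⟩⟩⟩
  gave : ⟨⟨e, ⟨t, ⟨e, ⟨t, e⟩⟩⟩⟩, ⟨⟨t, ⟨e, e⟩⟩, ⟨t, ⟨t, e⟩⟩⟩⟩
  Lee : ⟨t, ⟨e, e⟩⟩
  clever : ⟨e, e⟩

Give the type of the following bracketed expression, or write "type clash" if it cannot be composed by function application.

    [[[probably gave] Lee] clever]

type clash

At [probably gave], gave : ⟨⟨e, ⟨t, ⟨e, ⟨t, e⟩⟩⟩⟩, ⟨⟨t, ⟨e, e⟩⟩, ⟨t, ⟨t, e⟩⟩⟩⟩ takes probably : ⟨e, ⟨t, ⟨e, ⟨t, e⟩⟩⟩⟩, giving ⟨⟨t, ⟨e, e⟩⟩, ⟨t, ⟨t, e⟩⟩⟩.
At [[probably gave] Lee], [probably gave] : ⟨⟨t, ⟨e, e⟩⟩, ⟨t, ⟨t, e⟩⟩⟩ takes Lee : ⟨t, ⟨e, e⟩⟩, giving ⟨t, ⟨t, e⟩⟩.
At [[[probably gave] Lee] clever]: neither ⟨t, ⟨t, e⟩⟩ nor ⟨e, e⟩ can take the other as argument; the node is ill-typed.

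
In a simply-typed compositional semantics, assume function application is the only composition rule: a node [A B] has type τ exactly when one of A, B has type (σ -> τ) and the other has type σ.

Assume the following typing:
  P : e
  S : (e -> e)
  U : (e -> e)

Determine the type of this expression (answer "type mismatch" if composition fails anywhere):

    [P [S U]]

[S U]: (e -> e) and (e -> e) cannot combine by function application — type clash.

type mismatch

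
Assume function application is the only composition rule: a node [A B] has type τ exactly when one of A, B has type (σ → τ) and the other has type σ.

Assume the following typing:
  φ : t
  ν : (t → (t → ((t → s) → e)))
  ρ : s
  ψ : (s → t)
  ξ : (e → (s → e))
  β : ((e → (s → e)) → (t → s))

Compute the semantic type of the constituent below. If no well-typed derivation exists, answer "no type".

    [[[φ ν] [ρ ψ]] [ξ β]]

e

[φ ν] — ν of type (t → (t → ((t → s) → e))) combines with φ of type t: type (t → ((t → s) → e)).
[ρ ψ] — ψ of type (s → t) combines with ρ of type s: type t.
[[φ ν] [ρ ψ]] — [φ ν] of type (t → ((t → s) → e)) combines with [ρ ψ] of type t: type ((t → s) → e).
[ξ β] — β of type ((e → (s → e)) → (t → s)) combines with ξ of type (e → (s → e)): type (t → s).
[[[φ ν] [ρ ψ]] [ξ β]] — [[φ ν] [ρ ψ]] of type ((t → s) → e) combines with [ξ β] of type (t → s): type e.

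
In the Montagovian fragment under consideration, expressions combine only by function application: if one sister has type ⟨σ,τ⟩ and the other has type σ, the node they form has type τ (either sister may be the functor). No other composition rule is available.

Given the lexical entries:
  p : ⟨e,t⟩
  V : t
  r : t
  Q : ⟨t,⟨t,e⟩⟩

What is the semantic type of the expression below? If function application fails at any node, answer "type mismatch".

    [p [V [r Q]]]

t

[r Q]: Q is ⟨t,⟨t,e⟩⟩, r is t; result ⟨t,e⟩.
[V [r Q]]: [r Q] is ⟨t,e⟩, V is t; result e.
[p [V [r Q]]]: p is ⟨e,t⟩, [V [r Q]] is e; result t.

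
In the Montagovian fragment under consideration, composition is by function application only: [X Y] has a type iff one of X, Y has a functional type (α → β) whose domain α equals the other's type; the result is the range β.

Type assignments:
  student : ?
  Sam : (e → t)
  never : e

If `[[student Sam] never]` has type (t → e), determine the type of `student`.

[[student Sam] never] must have type (t → e). The sister never has type e; that is not a function onto (t → e), so [student Sam] must be the functor, of type (e → (t → e)).
[student Sam] must have type (e → (t → e)). The sister Sam has type (e → t); that is not a function onto (e → (t → e)), so student must be the functor, of type ((e → t) → (e → (t → e))).

((e → t) → (e → (t → e)))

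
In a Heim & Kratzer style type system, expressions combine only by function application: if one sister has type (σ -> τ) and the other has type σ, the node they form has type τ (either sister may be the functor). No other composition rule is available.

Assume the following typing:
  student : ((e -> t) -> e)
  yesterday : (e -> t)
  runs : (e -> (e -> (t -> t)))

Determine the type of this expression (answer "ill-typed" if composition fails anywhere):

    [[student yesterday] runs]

(e -> (t -> t))

[student yesterday]: ((e -> t) -> e) applied to (e -> t) yields e.
[[student yesterday] runs]: (e -> (e -> (t -> t))) applied to e yields (e -> (t -> t)).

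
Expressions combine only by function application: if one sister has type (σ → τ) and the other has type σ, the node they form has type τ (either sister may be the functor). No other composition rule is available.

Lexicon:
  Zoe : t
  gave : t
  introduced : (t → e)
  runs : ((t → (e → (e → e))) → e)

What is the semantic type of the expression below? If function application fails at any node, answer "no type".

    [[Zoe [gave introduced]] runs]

no type

[gave introduced]: (t → e) applied to t yields e.
At [Zoe [gave introduced]]: neither t nor e can take the other as argument; the node is ill-typed.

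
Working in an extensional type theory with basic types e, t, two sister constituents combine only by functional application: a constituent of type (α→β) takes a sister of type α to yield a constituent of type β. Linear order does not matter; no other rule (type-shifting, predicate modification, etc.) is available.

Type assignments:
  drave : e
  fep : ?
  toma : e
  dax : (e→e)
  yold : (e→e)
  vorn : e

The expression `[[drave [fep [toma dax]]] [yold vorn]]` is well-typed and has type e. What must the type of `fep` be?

[[drave [fep [toma dax]]] [yold vorn]] is required to be e. [yold vorn] : e cannot yield e as functor, so [drave [fep [toma dax]]] : (e→e).
[drave [fep [toma dax]]] is required to be (e→e). drave : e cannot yield (e→e) as functor, so [fep [toma dax]] : (e→(e→e)).
[fep [toma dax]] is required to be (e→(e→e)). [toma dax] : e cannot yield (e→(e→e)) as functor, so fep : (e→(e→(e→e))).

(e→(e→(e→e)))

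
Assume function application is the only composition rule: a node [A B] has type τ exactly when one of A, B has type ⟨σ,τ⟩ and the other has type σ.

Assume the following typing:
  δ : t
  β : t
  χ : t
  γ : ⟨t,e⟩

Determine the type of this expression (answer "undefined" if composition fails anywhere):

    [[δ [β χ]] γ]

At [β χ]: neither t nor t can take the other as argument; the node is ill-typed.

undefined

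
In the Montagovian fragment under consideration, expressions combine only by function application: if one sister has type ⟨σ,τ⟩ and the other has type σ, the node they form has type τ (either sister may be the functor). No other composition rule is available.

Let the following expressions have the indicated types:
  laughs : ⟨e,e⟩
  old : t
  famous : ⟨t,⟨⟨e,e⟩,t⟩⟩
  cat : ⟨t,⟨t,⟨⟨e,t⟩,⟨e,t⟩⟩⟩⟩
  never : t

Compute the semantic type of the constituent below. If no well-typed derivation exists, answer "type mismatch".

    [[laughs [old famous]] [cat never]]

⟨⟨e,t⟩,⟨e,t⟩⟩

At [old famous], famous : ⟨t,⟨⟨e,e⟩,t⟩⟩ takes old : t, giving ⟨⟨e,e⟩,t⟩.
At [laughs [old famous]], [old famous] : ⟨⟨e,e⟩,t⟩ takes laughs : ⟨e,e⟩, giving t.
At [cat never], cat : ⟨t,⟨t,⟨⟨e,t⟩,⟨e,t⟩⟩⟩⟩ takes never : t, giving ⟨t,⟨⟨e,t⟩,⟨e,t⟩⟩⟩.
At [[laughs [old famous]] [cat never]], [cat never] : ⟨t,⟨⟨e,t⟩,⟨e,t⟩⟩⟩ takes [laughs [old famous]] : t, giving ⟨⟨e,t⟩,⟨e,t⟩⟩.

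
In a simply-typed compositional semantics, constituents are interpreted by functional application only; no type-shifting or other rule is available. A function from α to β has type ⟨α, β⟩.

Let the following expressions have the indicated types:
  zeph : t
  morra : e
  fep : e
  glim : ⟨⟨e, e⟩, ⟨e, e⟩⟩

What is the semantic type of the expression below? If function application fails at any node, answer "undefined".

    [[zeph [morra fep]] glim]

undefined

[morra fep]: e and e cannot combine by function application — type clash.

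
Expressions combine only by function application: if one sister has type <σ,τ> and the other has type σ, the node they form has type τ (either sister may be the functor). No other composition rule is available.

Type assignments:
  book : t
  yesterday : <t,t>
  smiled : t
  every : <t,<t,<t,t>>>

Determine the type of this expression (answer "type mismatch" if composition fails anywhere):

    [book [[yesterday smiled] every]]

<t,t>

[yesterday smiled]: <t,t> applied to t yields t.
[[yesterday smiled] every]: <t,<t,<t,t>>> applied to t yields <t,<t,t>>.
[book [[yesterday smiled] every]]: <t,<t,t>> applied to t yields <t,t>.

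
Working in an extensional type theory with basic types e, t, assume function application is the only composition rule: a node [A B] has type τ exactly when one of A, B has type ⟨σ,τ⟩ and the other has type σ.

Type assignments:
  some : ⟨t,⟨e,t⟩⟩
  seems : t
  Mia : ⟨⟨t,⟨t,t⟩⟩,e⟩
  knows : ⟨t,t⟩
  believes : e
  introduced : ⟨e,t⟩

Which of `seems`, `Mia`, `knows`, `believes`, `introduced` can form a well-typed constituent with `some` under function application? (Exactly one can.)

seems — combines: some : ⟨t,⟨e,t⟩⟩ takes seems : t as argument, giving ⟨e,t⟩.
Mia : ⟨⟨t,⟨t,t⟩⟩,e⟩ — neither side's domain matches the other.
knows : ⟨t,t⟩ — neither side's domain matches the other.
believes : e — neither side's domain matches the other.
introduced : ⟨e,t⟩ — neither side's domain matches the other.

seems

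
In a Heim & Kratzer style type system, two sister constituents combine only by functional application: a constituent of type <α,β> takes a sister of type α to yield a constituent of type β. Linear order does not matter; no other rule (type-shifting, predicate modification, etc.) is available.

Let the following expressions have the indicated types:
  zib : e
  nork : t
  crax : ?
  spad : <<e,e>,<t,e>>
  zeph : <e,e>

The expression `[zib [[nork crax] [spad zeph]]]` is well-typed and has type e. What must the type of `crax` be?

<t,<<t,e>,<e,e>>>

[zib [[nork crax] [spad zeph]]] must have type e. The sister zib has type e; that is not a function onto e, so [[nork crax] [spad zeph]] must be the functor, of type <e,e>.
[[nork crax] [spad zeph]] must have type <e,e>. The sister [spad zeph] has type <t,e>; that is not a function onto <e,e>, so [nork crax] must be the functor, of type <<t,e>,<e,e>>.
[nork crax] must have type <<t,e>,<e,e>>. The sister nork has type t; that is not a function onto <<t,e>,<e,e>>, so crax must be the functor, of type <t,<<t,e>,<e,e>>>.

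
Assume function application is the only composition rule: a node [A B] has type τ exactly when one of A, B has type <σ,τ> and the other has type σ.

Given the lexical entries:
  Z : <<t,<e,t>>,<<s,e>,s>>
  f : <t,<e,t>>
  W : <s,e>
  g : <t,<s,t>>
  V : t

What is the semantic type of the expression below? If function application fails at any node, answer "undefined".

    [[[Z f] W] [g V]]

t

[Z f]: Z is <<t,<e,t>>,<<s,e>,s>>, f is <t,<e,t>>; result <<s,e>,s>.
[[Z f] W]: [Z f] is <<s,e>,s>, W is <s,e>; result s.
[g V]: g is <t,<s,t>>, V is t; result <s,t>.
[[[Z f] W] [g V]]: [g V] is <s,t>, [[Z f] W] is s; result t.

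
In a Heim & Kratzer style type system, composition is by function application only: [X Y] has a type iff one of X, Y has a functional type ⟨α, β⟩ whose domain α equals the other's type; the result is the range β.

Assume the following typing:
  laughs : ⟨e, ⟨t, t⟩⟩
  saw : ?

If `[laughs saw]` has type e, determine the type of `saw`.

For [laughs saw] to have type e with laughs of type ⟨e, ⟨t, t⟩⟩, saw must be the function: saw : ⟨⟨e, ⟨t, t⟩⟩, e⟩.

⟨⟨e, ⟨t, t⟩⟩, e⟩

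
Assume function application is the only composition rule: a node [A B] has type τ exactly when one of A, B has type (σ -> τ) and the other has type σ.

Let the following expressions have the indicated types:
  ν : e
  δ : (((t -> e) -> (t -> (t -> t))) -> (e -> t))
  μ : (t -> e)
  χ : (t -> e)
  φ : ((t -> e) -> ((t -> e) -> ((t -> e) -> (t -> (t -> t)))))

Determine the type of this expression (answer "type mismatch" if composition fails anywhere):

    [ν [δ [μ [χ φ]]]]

[χ φ] — φ of type ((t -> e) -> ((t -> e) -> ((t -> e) -> (t -> (t -> t))))) combines with χ of type (t -> e): type ((t -> e) -> ((t -> e) -> (t -> (t -> t)))).
[μ [χ φ]] — [χ φ] of type ((t -> e) -> ((t -> e) -> (t -> (t -> t)))) combines with μ of type (t -> e): type ((t -> e) -> (t -> (t -> t))).
[δ [μ [χ φ]]] — δ of type (((t -> e) -> (t -> (t -> t))) -> (e -> t)) combines with [μ [χ φ]] of type ((t -> e) -> (t -> (t -> t))): type (e -> t).
[ν [δ [μ [χ φ]]]] — [δ [μ [χ φ]]] of type (e -> t) combines with ν of type e: type t.

t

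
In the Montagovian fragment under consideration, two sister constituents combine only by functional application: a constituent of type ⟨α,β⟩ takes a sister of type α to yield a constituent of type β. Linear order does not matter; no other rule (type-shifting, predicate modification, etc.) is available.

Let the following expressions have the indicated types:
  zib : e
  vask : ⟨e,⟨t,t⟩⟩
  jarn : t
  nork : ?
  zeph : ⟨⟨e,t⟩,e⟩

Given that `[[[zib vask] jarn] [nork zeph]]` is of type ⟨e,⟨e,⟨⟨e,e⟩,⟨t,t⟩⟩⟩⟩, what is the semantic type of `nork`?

For [[[zib vask] jarn] [nork zeph]] to have type ⟨e,⟨e,⟨⟨e,e⟩,⟨t,t⟩⟩⟩⟩ with [[zib vask] jarn] of type t, [nork zeph] must be the function: [nork zeph] : ⟨t,⟨e,⟨e,⟨⟨e,e⟩,⟨t,t⟩⟩⟩⟩⟩.
For [nork zeph] to have type ⟨t,⟨e,⟨e,⟨⟨e,e⟩,⟨t,t⟩⟩⟩⟩⟩ with zeph of type ⟨⟨e,t⟩,e⟩, nork must be the function: nork : ⟨⟨⟨e,t⟩,e⟩,⟨t,⟨e,⟨e,⟨⟨e,e⟩,⟨t,t⟩⟩⟩⟩⟩⟩.

⟨⟨⟨e,t⟩,e⟩,⟨t,⟨e,⟨e,⟨⟨e,e⟩,⟨t,t⟩⟩⟩⟩⟩⟩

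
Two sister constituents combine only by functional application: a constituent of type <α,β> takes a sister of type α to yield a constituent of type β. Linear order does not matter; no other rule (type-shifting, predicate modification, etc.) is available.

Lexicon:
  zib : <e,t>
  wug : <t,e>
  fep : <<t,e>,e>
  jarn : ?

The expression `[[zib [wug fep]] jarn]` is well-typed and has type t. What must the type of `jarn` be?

<t,t>

For [[zib [wug fep]] jarn] to have type t with [zib [wug fep]] of type t, jarn must be the function: jarn : <t,t>.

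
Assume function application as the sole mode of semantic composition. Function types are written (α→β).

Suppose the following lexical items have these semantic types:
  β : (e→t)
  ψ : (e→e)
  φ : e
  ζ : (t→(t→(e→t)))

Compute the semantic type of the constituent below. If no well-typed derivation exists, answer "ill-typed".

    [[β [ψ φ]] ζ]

[ψ φ]: functor ψ : (e→e), argument φ : e; result e.
[β [ψ φ]]: functor β : (e→t), argument [ψ φ] : e; result t.
[[β [ψ φ]] ζ]: functor ζ : (t→(t→(e→t))), argument [β [ψ φ]] : t; result (t→(e→t)).

(t→(e→t))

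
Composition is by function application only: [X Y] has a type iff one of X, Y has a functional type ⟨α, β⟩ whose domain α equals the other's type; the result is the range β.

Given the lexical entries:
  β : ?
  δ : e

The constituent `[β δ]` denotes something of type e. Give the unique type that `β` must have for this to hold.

At [β δ] (required: e): δ is e, which is not a function with range e; hence β is the functor — type ⟨e, e⟩.

⟨e, e⟩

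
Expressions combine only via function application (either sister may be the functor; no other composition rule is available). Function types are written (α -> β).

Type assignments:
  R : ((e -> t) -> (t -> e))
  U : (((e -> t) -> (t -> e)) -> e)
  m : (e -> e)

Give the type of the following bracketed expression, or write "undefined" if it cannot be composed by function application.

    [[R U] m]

e

[R U] — U of type (((e -> t) -> (t -> e)) -> e) combines with R of type ((e -> t) -> (t -> e)): type e.
[[R U] m] — m of type (e -> e) combines with [R U] of type e: type e.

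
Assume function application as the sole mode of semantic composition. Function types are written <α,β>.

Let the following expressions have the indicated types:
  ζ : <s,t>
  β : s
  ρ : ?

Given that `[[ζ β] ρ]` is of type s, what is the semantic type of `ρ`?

At [[ζ β] ρ] (required: s): [ζ β] is t, which is not a function with range s; hence ρ is the functor — type <t,s>.

<t,s>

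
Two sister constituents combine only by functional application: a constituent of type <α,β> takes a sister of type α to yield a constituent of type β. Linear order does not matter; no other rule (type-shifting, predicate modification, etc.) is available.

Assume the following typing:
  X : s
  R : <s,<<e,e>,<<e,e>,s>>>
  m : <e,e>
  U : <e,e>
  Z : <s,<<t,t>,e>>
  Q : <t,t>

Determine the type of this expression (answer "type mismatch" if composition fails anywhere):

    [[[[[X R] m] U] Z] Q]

At [X R], R : <s,<<e,e>,<<e,e>,s>>> takes X : s, giving <<e,e>,<<e,e>,s>>.
At [[X R] m], [X R] : <<e,e>,<<e,e>,s>> takes m : <e,e>, giving <<e,e>,s>.
At [[[X R] m] U], [[X R] m] : <<e,e>,s> takes U : <e,e>, giving s.
At [[[[X R] m] U] Z], Z : <s,<<t,t>,e>> takes [[[X R] m] U] : s, giving <<t,t>,e>.
At [[[[[X R] m] U] Z] Q], [[[[X R] m] U] Z] : <<t,t>,e> takes Q : <t,t>, giving e.

e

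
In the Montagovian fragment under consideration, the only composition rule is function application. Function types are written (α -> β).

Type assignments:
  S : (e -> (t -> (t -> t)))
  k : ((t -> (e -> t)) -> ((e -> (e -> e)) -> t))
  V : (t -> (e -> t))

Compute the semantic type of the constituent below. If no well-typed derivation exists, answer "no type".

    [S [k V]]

no type

[k V]: ((t -> (e -> t)) -> ((e -> (e -> e)) -> t)) applied to (t -> (e -> t)) yields ((e -> (e -> e)) -> t).
[S [k V]]: (e -> (t -> (t -> t))) with ((e -> (e -> e)) -> t) — neither is a function whose domain matches the other; composition fails here.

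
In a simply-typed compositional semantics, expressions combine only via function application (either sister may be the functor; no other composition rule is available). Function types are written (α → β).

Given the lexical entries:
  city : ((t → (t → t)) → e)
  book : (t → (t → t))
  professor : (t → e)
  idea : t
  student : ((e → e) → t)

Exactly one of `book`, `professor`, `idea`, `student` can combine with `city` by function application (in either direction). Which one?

book — combines: city : ((t → (t → t)) → e) takes book : (t → (t → t)) as argument, giving e.
professor : (t → e) — does not combine with city.
idea : t — does not combine with city.
student : ((e → e) → t) — does not combine with city.

book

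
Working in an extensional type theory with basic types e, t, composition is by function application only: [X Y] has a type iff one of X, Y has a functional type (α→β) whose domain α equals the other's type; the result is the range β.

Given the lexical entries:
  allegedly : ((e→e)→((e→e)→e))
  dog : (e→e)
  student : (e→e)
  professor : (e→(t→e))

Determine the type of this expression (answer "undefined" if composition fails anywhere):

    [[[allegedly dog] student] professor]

At [allegedly dog], allegedly : ((e→e)→((e→e)→e)) takes dog : (e→e), giving ((e→e)→e).
At [[allegedly dog] student], [allegedly dog] : ((e→e)→e) takes student : (e→e), giving e.
At [[[allegedly dog] student] professor], professor : (e→(t→e)) takes [[allegedly dog] student] : e, giving (t→e).

(t→e)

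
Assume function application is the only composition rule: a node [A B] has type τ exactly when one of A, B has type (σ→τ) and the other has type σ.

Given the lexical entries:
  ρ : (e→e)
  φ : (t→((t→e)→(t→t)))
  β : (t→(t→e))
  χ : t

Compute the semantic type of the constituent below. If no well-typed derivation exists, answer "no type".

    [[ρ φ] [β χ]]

[ρ φ]: (e→e) with (t→((t→e)→(t→t))) — neither is a function whose domain matches the other; composition fails here.

no type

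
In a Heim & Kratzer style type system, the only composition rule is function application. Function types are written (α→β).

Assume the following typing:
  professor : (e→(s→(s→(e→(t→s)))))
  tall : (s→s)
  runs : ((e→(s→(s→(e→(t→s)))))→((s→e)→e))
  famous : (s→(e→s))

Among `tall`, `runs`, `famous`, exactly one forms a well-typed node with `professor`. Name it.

runs

tall : (s→s) — does not combine with professor.
runs — combines: runs : ((e→(s→(s→(e→(t→s)))))→((s→e)→e)) takes professor : (e→(s→(s→(e→(t→s))))) as argument, giving ((s→e)→e).
famous : (s→(e→s)) — does not combine with professor.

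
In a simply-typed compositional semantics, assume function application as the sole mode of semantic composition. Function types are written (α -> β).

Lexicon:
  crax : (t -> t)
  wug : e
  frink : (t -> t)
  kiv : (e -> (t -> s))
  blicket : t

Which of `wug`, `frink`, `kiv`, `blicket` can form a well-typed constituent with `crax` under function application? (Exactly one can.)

blicket

wug : e — no; crax wants t, and wug wants nothing (atomic).
frink : (t -> t) — no; crax wants t, and frink wants t.
kiv : (e -> (t -> s)) — no; crax wants t, and kiv wants e.
blicket — combines: crax : (t -> t) takes blicket : t as argument, giving t.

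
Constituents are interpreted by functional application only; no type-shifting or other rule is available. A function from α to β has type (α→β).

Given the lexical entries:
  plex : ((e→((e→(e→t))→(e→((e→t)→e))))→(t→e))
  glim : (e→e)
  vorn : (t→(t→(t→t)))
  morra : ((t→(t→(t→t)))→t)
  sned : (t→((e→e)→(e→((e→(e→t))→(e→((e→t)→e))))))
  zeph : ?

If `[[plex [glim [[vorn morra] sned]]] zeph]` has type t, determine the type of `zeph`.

((t→e)→t)

At [[plex [glim [[vorn morra] sned]]] zeph] (required: t): [plex [glim [[vorn morra] sned]]] is (t→e), which is not a function with range t; hence zeph is the functor — type ((t→e)→t).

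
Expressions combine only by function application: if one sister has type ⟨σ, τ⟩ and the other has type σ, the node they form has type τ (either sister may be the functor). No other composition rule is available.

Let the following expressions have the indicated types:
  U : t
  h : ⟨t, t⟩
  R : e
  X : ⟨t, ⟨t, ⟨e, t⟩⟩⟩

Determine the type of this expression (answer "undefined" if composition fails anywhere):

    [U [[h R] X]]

[h R]: ⟨t, t⟩ and e cannot combine by function application — type clash.

undefined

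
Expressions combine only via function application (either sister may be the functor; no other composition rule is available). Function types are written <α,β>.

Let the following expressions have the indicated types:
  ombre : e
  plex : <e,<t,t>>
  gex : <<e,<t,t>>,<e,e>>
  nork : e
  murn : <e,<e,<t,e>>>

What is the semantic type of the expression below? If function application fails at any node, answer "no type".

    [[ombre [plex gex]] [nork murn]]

[plex gex]: gex is <<e,<t,t>>,<e,e>>, plex is <e,<t,t>>; result <e,e>.
[ombre [plex gex]]: [plex gex] is <e,e>, ombre is e; result e.
[nork murn]: murn is <e,<e,<t,e>>>, nork is e; result <e,<t,e>>.
[[ombre [plex gex]] [nork murn]]: [nork murn] is <e,<t,e>>, [ombre [plex gex]] is e; result <t,e>.

<t,e>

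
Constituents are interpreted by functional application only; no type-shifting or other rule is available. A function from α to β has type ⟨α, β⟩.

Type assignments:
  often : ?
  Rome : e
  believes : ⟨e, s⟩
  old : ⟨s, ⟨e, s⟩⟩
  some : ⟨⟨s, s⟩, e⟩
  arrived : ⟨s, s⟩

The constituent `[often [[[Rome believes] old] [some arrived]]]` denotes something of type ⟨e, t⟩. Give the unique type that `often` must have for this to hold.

[often [[[Rome believes] old] [some arrived]]] is required to be ⟨e, t⟩. [[[Rome believes] old] [some arrived]] : s cannot yield ⟨e, t⟩ as functor, so often : ⟨s, ⟨e, t⟩⟩.

⟨s, ⟨e, t⟩⟩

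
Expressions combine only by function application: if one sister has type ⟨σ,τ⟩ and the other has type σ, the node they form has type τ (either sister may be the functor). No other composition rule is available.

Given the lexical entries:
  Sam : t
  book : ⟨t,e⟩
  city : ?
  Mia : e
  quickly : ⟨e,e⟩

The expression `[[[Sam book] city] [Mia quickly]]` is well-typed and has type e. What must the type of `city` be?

[[[Sam book] city] [Mia quickly]] is required to be e. [Mia quickly] : e cannot yield e as functor, so [[Sam book] city] : ⟨e,e⟩.
[[Sam book] city] is required to be ⟨e,e⟩. [Sam book] : e cannot yield ⟨e,e⟩ as functor, so city : ⟨e,⟨e,e⟩⟩.

⟨e,⟨e,e⟩⟩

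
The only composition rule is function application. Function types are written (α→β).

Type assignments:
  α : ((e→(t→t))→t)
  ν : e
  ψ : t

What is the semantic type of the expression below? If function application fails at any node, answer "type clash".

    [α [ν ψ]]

type clash

[ν ψ]: e and t cannot combine by function application — type clash.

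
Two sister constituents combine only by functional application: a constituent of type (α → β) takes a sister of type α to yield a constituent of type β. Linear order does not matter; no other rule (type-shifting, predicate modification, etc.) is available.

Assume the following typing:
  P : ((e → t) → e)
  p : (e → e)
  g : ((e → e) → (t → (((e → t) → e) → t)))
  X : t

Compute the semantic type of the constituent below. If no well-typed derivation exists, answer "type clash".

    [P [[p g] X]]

[p g]: g is ((e → e) → (t → (((e → t) → e) → t))), p is (e → e); result (t → (((e → t) → e) → t)).
[[p g] X]: [p g] is (t → (((e → t) → e) → t)), X is t; result (((e → t) → e) → t).
[P [[p g] X]]: [[p g] X] is (((e → t) → e) → t), P is ((e → t) → e); result t.

t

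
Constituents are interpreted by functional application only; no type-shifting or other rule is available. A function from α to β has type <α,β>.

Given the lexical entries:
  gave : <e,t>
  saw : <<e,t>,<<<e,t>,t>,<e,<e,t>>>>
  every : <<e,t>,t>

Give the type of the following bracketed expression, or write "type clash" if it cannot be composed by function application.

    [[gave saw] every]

[gave saw]: functor saw : <<e,t>,<<<e,t>,t>,<e,<e,t>>>>, argument gave : <e,t>; result <<<e,t>,t>,<e,<e,t>>>.
[[gave saw] every]: functor [gave saw] : <<<e,t>,t>,<e,<e,t>>>, argument every : <<e,t>,t>; result <e,<e,t>>.

<e,<e,t>>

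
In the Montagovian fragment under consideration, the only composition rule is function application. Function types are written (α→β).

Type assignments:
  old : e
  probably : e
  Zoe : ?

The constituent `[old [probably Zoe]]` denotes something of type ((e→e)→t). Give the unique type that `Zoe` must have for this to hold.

(e→(e→((e→e)→t)))

[old [probably Zoe]] is required to be ((e→e)→t). old : e cannot yield ((e→e)→t) as functor, so [probably Zoe] : (e→((e→e)→t)).
[probably Zoe] is required to be (e→((e→e)→t)). probably : e cannot yield (e→((e→e)→t)) as functor, so Zoe : (e→(e→((e→e)→t))).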